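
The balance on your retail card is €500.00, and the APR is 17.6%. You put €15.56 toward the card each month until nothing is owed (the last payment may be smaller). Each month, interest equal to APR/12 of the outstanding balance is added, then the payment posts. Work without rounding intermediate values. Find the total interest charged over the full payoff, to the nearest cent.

€181.11

Monthly rate r = 17.6%/12 = 1.46667% = 0.0146667.
Payoff takes n = ⌈−ln(1 − rB₀/P)/ln(1+r)⌉ = ⌈43.772⌉ = 44 payments; the last is €12.03.
Total paid = 43·€15.56 + €12.03 = €681.11.
Total interest = total paid − principal = €681.11 − €500.00 = €181.11.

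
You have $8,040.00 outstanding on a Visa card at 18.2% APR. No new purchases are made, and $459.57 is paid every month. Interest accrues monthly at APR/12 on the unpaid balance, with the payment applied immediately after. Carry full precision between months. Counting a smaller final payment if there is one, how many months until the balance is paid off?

21 payments

Monthly rate r = 18.2%/12 = 1.51667% = 0.0151667.
Recurrence: B ← B·(1+r) − $459.57.
Month 1: interest $121.94; balance after payment $7,702.37.
Month 2: interest $116.82; balance after payment $7,359.62.
Closed form: n = −ln(1 − rB₀/P)/ln(1+r) = −ln(0.73467)/ln(1.01517) ≈ 20.484, so the balance reaches zero during payment 21.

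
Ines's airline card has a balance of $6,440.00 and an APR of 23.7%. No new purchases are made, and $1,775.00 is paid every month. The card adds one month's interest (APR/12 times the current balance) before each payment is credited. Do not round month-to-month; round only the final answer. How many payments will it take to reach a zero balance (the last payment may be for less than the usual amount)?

Monthly rate r = 23.7%/12 = 1.975% = 0.01975.
Recurrence: B ← B·(1+r) − $1,775.00.
Month 1: interest $127.19; balance after payment $4,792.19.
Month 2: interest $94.65; balance after payment $3,111.84.
Month 3: interest $61.46; balance after payment $1,398.29.
Month 4: interest $27.62; balance after payment $0.00.

4 months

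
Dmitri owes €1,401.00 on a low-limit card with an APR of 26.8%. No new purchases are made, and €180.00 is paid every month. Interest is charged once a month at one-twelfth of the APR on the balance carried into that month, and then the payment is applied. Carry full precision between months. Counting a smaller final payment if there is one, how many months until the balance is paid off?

9 payments

Monthly rate r = 26.8%/12 = 2.23333% = 0.0223333.
Recurrence: B ← B·(1+r) − €180.00.
Month 1: interest €31.29; balance after payment €1,252.29.
Month 2: interest €27.97; balance after payment €1,100.26.
Closed form: n = −ln(1 − rB₀/P)/ln(1+r) = −ln(0.82617)/ln(1.02233) ≈ 8.645, so the balance reaches zero during payment 9.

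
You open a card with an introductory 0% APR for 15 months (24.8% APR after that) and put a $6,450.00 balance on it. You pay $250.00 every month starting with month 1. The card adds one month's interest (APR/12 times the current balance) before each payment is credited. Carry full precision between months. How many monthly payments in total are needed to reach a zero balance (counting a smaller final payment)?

28 payments

Promo months 1–15 at r₀ = 0%/12 = 0; months 16+ at r₁ = 24.8%/12 = 0.0206667.
After month 15 (no interest yet): B = $6,450.00 − 15·$250.00 = $2,700.00.
Then at r₁ with $250.00/mo: n₂ = −ln(1 − r₁·B/P)/ln(1+r₁) ≈ 12.35 → 13 more payments.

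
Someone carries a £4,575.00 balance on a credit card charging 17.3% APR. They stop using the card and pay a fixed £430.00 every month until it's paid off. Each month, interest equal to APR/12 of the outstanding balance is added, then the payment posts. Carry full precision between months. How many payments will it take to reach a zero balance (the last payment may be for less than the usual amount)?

12 months

Monthly rate r = 17.3%/12 = 1.44167% = 0.0144167.
Recurrence: B ← B·(1+r) − £430.00.
Month 1: interest £65.96; balance after payment £4,210.96.
Month 2: interest £60.71; balance after payment £3,841.66.
Closed form: n = −ln(1 − rB₀/P)/ln(1+r) = −ln(0.84661)/ln(1.01442) ≈ 11.633, so the balance reaches zero during payment 12.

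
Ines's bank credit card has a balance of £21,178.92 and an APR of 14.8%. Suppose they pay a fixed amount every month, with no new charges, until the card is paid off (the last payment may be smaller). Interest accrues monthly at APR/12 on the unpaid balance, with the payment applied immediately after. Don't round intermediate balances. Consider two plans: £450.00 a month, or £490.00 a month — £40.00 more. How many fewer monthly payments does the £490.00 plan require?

8 fewer payments

Monthly rate r = 14.8%/12 = 1.23333% = 0.0123333.
At £450.00/mo: n = ⌈−ln(1 − rB₀/P)/ln(1+r)⌉ = 71 payments (last £387.34); total interest = total paid − £21,178.92 = £10,708.42.
At £490.00/mo: 63 payments (last £64.17); total interest £9,265.25.
Payments saved = 71 − 63 = 8.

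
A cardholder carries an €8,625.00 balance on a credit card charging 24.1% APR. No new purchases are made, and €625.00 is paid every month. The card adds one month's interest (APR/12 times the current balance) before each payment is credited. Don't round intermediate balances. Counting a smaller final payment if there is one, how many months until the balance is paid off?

17 months

Monthly rate r = 24.1%/12 = 2.00833% = 0.0200833.
Recurrence: B ← B·(1+r) − €625.00.
Month 1: interest €173.22; balance after payment €8,173.22.
Month 2: interest €164.15; balance after payment €7,712.36.
Closed form: n = −ln(1 − rB₀/P)/ln(1+r) = −ln(0.72285)/ln(1.02008) ≈ 16.322, so the balance reaches zero during payment 17.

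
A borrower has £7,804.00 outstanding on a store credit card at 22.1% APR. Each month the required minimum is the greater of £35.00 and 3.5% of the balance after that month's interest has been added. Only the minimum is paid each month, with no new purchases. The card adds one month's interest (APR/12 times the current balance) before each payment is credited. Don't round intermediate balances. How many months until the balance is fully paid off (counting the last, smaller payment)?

160 months

Monthly rate r = 22.1%/12 = 1.84167% = 0.0184167.
While 3.5% of the post-interest balance exceeds £35.00, each month B ← (B·(1+r))·(1 − 0.035), i.e. B shrinks by the factor (1+r)·0.965 = 0.98277.
This holds for months 1–120. Entering month 121 the balance is £969.74; 3.5% of the post-interest balance is now below £35.00, so the flat £35.00 minimum applies from here.
From month 121 a fixed £35.00 at rate r clears £969.74 in 40 more payments. Total: 120 + 40 = 160 months.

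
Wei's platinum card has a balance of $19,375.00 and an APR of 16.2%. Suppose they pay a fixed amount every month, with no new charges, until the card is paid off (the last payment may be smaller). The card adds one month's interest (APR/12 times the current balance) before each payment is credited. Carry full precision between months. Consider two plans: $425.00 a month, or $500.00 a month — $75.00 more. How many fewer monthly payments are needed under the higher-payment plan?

Monthly rate r = 16.2%/12 = 1.35% = 0.0135.
At $425.00/mo: n = ⌈−ln(1 − rB₀/P)/ln(1+r)⌉ = 72 payments (last $113.73); total interest = total paid − $19,375.00 = $10,913.73.
At $500.00/mo: 56 payments (last $111.25); total interest $8,236.25.
Payments saved = 72 − 56 = 16.

16 fewer payments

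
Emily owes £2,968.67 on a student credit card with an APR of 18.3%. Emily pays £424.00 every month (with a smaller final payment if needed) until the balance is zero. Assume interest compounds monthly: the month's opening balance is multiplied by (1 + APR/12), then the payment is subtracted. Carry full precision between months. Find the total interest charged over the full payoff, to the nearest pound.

Monthly rate r = 18.3%/12 = 1.525% = 0.01525.
Payoff takes n = ⌈−ln(1 − rB₀/P)/ln(1+r)⌉ = ⌈7.461⌉ = 8 payments; the last is £196.10.
Total paid = 7·£424.00 + £196.10 = £3,164.10.
Total interest = total paid − principal = £3,164.10 − £2,968.67 = £195.43.

£195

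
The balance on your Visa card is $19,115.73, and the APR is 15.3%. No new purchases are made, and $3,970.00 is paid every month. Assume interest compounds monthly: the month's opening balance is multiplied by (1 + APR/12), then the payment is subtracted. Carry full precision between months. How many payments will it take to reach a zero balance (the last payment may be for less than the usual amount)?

6 payments

Monthly rate r = 15.3%/12 = 1.275% = 0.01275.
Recurrence: B ← B·(1+r) − $3,970.00.
Month 1: interest $243.73; balance after payment $15,389.46.
Month 2: interest $196.22; balance after payment $11,615.67.
Month 3: interest $148.10; balance after payment $7,793.77.
Month 4: interest $99.37; balance after payment $3,923.14.
Month 5: interest $50.02; balance after payment $3.16.
Month 6: interest $0.04; balance after payment $0.00.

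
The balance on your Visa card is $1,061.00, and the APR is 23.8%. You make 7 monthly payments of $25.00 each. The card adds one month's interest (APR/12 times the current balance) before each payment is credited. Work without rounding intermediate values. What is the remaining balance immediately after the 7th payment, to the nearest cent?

Monthly rate r = 23.8%/12 = 1.98333% = 0.0198333.
Each month: B ← B·(1+r) − $25.00.
Month 1: interest $21.04; balance after payment $1,057.04.
Month 2: interest $20.96; balance after payment $1,053.01.
Month 3: interest $20.88; balance after payment $1,048.89.
Month 4: interest $20.80; balance after payment $1,044.70.
Month 5: interest $20.72; balance after payment $1,040.42.
Month 6: interest $20.63; balance after payment $1,036.05.
Month 7: interest $20.55; balance after payment $1,031.60.

$1,031.60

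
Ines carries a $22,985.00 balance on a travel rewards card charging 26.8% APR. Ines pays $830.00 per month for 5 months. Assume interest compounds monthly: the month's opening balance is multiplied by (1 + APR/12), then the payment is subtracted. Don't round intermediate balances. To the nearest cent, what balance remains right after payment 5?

$21,329.34

Monthly rate r = 26.8%/12 = 2.23333% = 0.0223333.
Each month: B ← B·(1+r) − $830.00.
Month 1: interest $513.33; balance after payment $22,668.33.
Month 2: interest $506.26; balance after payment $22,344.59.
Month 3: interest $499.03; balance after payment $22,013.62.
Month 4: interest $491.64; balance after payment $21,675.26.
Month 5: interest $484.08; balance after payment $21,329.34.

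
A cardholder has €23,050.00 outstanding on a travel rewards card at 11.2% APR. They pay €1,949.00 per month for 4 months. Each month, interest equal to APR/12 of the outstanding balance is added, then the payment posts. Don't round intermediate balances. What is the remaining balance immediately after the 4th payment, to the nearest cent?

Monthly rate r = 11.2%/12 = 0.933333% = 0.00933333.
Each month: B ← B·(1+r) − €1,949.00.
Month 1: interest €215.13; balance after payment €21,316.13.
Month 2: interest €198.95; balance after payment €19,566.08.
Month 3: interest €182.62; balance after payment €17,799.70.
Month 4: interest €166.13; balance after payment €16,016.83.

€16,016.83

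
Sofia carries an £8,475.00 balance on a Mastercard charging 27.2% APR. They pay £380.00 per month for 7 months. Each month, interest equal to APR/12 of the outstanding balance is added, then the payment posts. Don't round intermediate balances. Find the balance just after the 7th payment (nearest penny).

£7,066.80

Monthly rate r = 27.2%/12 = 2.26667% = 0.0226667.
Each month: B ← B·(1+r) − £380.00.
Month 1: interest £192.10; balance after payment £8,287.10.
Month 2: interest £187.84; balance after payment £8,094.94.
Month 3: interest £183.49; balance after payment £7,898.43.
Month 4: interest £179.03; balance after payment £7,697.46.
Month 5: interest £174.48; balance after payment £7,491.93.
Month 6: interest £169.82; balance after payment £7,281.75.
Month 7: interest £165.05; balance after payment £7,066.80.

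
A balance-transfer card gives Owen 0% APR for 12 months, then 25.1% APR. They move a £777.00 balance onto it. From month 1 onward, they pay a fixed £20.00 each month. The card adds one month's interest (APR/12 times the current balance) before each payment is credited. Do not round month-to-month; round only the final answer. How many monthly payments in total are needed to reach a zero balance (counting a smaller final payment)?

52 months

Promo months 1–12 at r₀ = 0%/12 = 0; months 13+ at r₁ = 25.1%/12 = 0.0209167.
After month 12 (no interest yet): B = £777.00 − 12·£20.00 = £537.00.
Then at r₁ with £20.00/mo: n₂ = −ln(1 − r₁·B/P)/ln(1+r₁) ≈ 39.84 → 40 more payments.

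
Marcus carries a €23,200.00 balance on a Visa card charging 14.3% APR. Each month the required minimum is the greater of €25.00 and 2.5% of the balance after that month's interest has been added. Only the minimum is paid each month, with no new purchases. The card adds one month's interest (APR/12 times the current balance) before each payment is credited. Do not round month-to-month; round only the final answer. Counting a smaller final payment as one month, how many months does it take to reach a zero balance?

289 months

Monthly rate r = 14.3%/12 = 1.19167% = 0.0119167.
While 2.5% of the post-interest balance exceeds €25.00, each month B ← (B·(1+r))·(1 − 0.025), i.e. B shrinks by the factor (1+r)·0.975 = 0.98662.
This holds for months 1–235. Entering month 236 the balance is €978.56; 2.5% of the post-interest balance is now below €25.00, so the flat €25.00 minimum applies from here.
From month 236 a fixed €25.00 at rate r clears €978.56 in 54 more payments. Total: 235 + 54 = 289 months.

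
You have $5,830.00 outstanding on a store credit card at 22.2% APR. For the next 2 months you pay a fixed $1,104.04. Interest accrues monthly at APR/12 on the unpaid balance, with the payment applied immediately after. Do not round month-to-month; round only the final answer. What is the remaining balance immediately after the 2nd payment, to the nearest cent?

Monthly rate r = 22.2%/12 = 1.85% = 0.0185.
Each month: B ← B·(1+r) − $1,104.04.
Month 1: interest $107.85; balance after payment $4,833.81.
Month 2: interest $89.43; balance after payment $3,819.20.

$3,819.20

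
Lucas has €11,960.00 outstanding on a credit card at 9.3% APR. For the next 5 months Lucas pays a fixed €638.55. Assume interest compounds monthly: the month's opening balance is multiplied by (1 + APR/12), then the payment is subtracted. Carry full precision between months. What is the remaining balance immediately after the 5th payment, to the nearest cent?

Monthly rate r = 9.3%/12 = 0.775% = 0.00775.
Each month: B ← B·(1+r) − €638.55.
Month 1: interest €92.69; balance after payment €11,414.14.
Month 2: interest €88.46; balance after payment €10,864.05.
Month 3: interest €84.20; balance after payment €10,309.70.
Month 4: interest €79.90; balance after payment €9,751.05.
Month 5: interest €75.57; balance after payment €9,188.07.

€9,188.07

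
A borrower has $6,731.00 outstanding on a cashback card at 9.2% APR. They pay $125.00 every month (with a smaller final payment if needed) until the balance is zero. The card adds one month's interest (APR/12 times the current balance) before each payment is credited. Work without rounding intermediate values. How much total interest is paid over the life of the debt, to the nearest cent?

$1,983.56

Monthly rate r = 9.2%/12 = 0.766667% = 0.00766667.
Payoff takes n = ⌈−ln(1 − rB₀/P)/ln(1+r)⌉ = ⌈69.716⌉ = 70 payments; the last is $89.56.
Total paid = 69·$125.00 + $89.56 = $8,714.56.
Total interest = total paid − principal = $8,714.56 − $6,731.00 = $1,983.56.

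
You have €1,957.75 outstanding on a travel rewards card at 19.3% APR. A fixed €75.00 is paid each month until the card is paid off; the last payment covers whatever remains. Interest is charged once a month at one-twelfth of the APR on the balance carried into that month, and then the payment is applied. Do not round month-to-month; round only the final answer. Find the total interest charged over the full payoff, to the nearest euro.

Monthly rate r = 19.3%/12 = 1.60833% = 0.0160833.
Payoff takes n = ⌈−ln(1 − rB₀/P)/ln(1+r)⌉ = ⌈34.122⌉ = 35 payments; the last is €9.23.
Total paid = 34·€75.00 + €9.23 = €2,559.23.
Total interest = total paid − principal = €2,559.23 − €1,957.75 = €601.48.

€601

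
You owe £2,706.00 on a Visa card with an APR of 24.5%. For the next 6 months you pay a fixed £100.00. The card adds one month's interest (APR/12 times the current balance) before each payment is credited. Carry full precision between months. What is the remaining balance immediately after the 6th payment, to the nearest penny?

Monthly rate r = 24.5%/12 = 2.04167% = 0.0204167.
Each month: B ← B·(1+r) − £100.00.
Month 1: interest £55.25; balance after payment £2,661.25.
Month 2: interest £54.33; balance after payment £2,615.58.
Month 3: interest £53.40; balance after payment £2,568.98.
Month 4: interest £52.45; balance after payment £2,521.43.
Month 5: interest £51.48; balance after payment £2,472.91.
Month 6: interest £50.49; balance after payment £2,423.40.

£2,423.40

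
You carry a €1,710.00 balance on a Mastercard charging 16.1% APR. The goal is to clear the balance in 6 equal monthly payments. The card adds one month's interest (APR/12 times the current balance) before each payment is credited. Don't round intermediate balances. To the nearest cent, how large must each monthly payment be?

Monthly rate r = 16.1%/12 = 1.34167% = 0.0134167.
Level-payment amortization: P = B₀·r / (1 − (1+r)^(−n)) = 1710.00·0.0134167 / (1 − 1.01342^(−6)).
Denominator 1 − (1+r)^(−6) = 0.0768511236.
P = 22.9425 / 0.0768511236 ≈ 298.53.

€298.53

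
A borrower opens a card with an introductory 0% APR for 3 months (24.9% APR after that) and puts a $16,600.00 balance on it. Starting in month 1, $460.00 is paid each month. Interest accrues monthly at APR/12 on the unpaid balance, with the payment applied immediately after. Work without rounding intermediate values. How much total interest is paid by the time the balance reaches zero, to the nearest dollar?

$10,766

Promo months 1–3 at r₀ = 0%/12 = 0; months 4+ at r₁ = 24.9%/12 = 0.02075.
After month 3 (no interest yet): B = $16,600.00 − 3·$460.00 = $15,220.00.
Then at r₁ with $460.00/mo: n₂ = −ln(1 − r₁·B/P)/ln(1+r₁) ≈ 56.49 → 57 more payments.
Total paid = 59·$460.00 + $225.63 = $27,365.63; interest = $27,365.63 − $16,600.00 = $10,765.63.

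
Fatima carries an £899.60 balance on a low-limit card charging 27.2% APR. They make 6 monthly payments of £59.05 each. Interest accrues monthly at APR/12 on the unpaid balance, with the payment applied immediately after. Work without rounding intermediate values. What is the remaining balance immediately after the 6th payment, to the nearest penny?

£654.10

Monthly rate r = 27.2%/12 = 2.26667% = 0.0226667.
Each month: B ← B·(1+r) − £59.05.
Month 1: interest £20.39; balance after payment £860.94.
Month 2: interest £19.51; balance after payment £821.41.
Month 3: interest £18.62; balance after payment £780.97.
Month 4: interest £17.70; balance after payment £739.63.
Month 5: interest £16.76; balance after payment £697.34.
Month 6: interest £15.81; balance after payment £654.10.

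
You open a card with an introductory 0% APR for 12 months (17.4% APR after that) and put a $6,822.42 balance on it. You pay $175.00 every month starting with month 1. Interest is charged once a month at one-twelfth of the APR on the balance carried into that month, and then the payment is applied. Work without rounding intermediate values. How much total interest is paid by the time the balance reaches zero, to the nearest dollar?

$1,312

Promo months 1–12 at r₀ = 0%/12 = 0; months 13+ at r₁ = 17.4%/12 = 0.0145.
After month 12 (no interest yet): B = $6,822.42 − 12·$175.00 = $4,722.42.
Then at r₁ with $175.00/mo: n₂ = −ln(1 − r₁·B/P)/ln(1+r₁) ≈ 34.48 → 35 more payments.
Total paid = 46·$175.00 + $84.77 = $8,134.77; interest = $8,134.77 − $6,822.42 = $1,312.35.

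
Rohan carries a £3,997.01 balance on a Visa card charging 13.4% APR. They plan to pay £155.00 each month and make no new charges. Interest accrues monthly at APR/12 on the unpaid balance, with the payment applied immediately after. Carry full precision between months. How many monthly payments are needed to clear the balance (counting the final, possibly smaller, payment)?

Monthly rate r = 13.4%/12 = 1.11667% = 0.0111667.
Recurrence: B ← B·(1+r) − £155.00.
Month 1: interest £44.63; balance after payment £3,886.64.
Month 2: interest £43.40; balance after payment £3,775.04.
Closed form: n = −ln(1 − rB₀/P)/ln(1+r) = −ln(0.71204)/ln(1.01117) ≈ 30.583, so the balance reaches zero during payment 31.

31 payments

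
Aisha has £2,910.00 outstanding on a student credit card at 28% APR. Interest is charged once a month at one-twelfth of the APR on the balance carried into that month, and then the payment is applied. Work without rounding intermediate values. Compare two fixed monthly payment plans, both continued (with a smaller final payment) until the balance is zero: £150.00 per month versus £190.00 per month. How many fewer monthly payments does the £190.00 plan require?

Monthly rate r = 28%/12 = 2.33333% = 0.0233333.
At £150.00/mo: n = ⌈−ln(1 − rB₀/P)/ln(1+r)⌉ = 27 payments (last £19.71); total interest = total paid − £2,910.00 = £1,009.71.
At £190.00/mo: 20 payments (last £32.80); total interest £732.80.
Payments saved = 27 − 20 = 7.

7 fewer payments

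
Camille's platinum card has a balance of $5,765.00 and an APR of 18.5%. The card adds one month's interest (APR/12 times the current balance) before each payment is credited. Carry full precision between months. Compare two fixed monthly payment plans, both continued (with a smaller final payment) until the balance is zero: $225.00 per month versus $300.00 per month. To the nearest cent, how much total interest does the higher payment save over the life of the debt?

$501.44

Monthly rate r = 18.5%/12 = 1.54167% = 0.0154167.
At $225.00/mo: n = ⌈−ln(1 − rB₀/P)/ln(1+r)⌉ = 33 payments (last $191.01); total interest = total paid − $5,765.00 = $1,626.01.
At $300.00/mo: 23 payments (last $289.57); total interest $1,124.57.
Interest saved = $1,626.01 − $1,124.57 = $501.44.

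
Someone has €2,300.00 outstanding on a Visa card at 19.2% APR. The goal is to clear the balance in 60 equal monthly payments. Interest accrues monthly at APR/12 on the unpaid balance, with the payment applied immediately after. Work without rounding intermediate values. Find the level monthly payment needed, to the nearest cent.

Monthly rate r = 19.2%/12 = 1.6% = 0.016.
Level-payment amortization: P = B₀·r / (1 − (1+r)^(−n)) = 2300.00·0.016 / (1 − 1.016^(−60)).
Denominator 1 − (1+r)^(−60) = 0.614186408.
P = 36.8 / 0.614186408 ≈ 59.92.

€59.92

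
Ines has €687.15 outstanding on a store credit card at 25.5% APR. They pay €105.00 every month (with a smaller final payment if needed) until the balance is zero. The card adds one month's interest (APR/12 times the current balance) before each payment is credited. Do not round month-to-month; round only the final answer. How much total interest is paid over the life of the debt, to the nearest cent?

Monthly rate r = 25.5%/12 = 2.125% = 0.02125.
Payoff takes n = ⌈−ln(1 − rB₀/P)/ln(1+r)⌉ = ⌈7.121⌉ = 8 payments; the last is €12.83.
Total paid = 7·€105.00 + €12.83 = €747.83.
Total interest = total paid − principal = €747.83 − €687.15 = €60.68.

€60.68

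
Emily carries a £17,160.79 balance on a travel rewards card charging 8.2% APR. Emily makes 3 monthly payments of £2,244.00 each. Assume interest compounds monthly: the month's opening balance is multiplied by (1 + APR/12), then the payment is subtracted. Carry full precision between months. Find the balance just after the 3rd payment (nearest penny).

Monthly rate r = 8.2%/12 = 0.683333% = 0.00683333.
Each month: B ← B·(1+r) − £2,244.00.
Month 1: interest £117.27; balance after payment £15,034.06.
Month 2: interest £102.73; balance after payment £12,892.79.
Month 3: interest £88.10; balance after payment £10,736.89.

£10,736.89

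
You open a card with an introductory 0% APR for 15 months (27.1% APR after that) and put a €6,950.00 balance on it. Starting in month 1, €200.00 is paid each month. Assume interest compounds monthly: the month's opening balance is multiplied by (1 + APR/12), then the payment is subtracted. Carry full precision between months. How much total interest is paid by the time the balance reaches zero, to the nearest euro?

€1,340

Promo months 1–15 at r₀ = 0%/12 = 0; months 16+ at r₁ = 27.1%/12 = 0.0225833.
After month 15 (no interest yet): B = €6,950.00 − 15·€200.00 = €3,950.00.
Then at r₁ with €200.00/mo: n₂ = −ln(1 − r₁·B/P)/ln(1+r₁) ≈ 26.45 → 27 more payments.
Total paid = 41·€200.00 + €90.05 = €8,290.05; interest = €8,290.05 − €6,950.00 = €1,340.05.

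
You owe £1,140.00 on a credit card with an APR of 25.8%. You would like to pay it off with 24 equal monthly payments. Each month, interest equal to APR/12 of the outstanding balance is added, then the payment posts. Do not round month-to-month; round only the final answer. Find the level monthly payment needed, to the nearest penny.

£61.30

Monthly rate r = 25.8%/12 = 2.15% = 0.0215.
Level-payment amortization: P = B₀·r / (1 − (1+r)^(−n)) = 1140.00·0.0215 / (1 − 1.0215^(−24)).
Denominator 1 − (1+r)^(−24) = 0.399823348.
P = 24.51 / 0.399823348 ≈ 61.30.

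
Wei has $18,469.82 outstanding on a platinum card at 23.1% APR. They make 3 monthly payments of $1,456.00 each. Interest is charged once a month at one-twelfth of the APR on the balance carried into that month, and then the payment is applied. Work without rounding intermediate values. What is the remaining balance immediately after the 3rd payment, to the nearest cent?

$15,104.49

Monthly rate r = 23.1%/12 = 1.925% = 0.01925.
Each month: B ← B·(1+r) − $1,456.00.
Month 1: interest $355.54; balance after payment $17,369.36.
Month 2: interest $334.36; balance after payment $16,247.72.
Month 3: interest $312.77; balance after payment $15,104.49.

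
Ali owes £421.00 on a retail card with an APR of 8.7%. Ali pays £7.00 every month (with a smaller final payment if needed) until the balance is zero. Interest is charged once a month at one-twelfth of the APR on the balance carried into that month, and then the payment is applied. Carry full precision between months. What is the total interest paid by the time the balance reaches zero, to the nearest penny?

£134.02

Monthly rate r = 8.7%/12 = 0.725% = 0.00725.
Payoff takes n = ⌈−ln(1 − rB₀/P)/ln(1+r)⌉ = ⌈79.288⌉ = 80 payments; the last is £2.02.
Total paid = 79·£7.00 + £2.02 = £555.02.
Total interest = total paid − principal = £555.02 − £421.00 = £134.02.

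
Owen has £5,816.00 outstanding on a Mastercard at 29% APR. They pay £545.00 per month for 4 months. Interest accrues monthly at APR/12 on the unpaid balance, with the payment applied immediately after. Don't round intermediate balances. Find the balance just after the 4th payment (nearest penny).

£4,138.62

Monthly rate r = 29%/12 = 2.41667% = 0.0241667.
Each month: B ← B·(1+r) − £545.00.
Month 1: interest £140.55; balance after payment £5,411.55.
Month 2: interest £130.78; balance after payment £4,997.33.
Month 3: interest £120.77; balance after payment £4,573.10.
Month 4: interest £110.52; balance after payment £4,138.62.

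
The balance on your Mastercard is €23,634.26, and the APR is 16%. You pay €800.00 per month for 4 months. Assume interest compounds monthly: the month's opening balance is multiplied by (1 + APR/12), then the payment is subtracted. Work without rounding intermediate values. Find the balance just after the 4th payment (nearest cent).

Monthly rate r = 16%/12 = 1.33333% = 0.0133333.
Each month: B ← B·(1+r) − €800.00.
Month 1: interest €315.12; balance after payment €23,149.38.
Month 2: interest €308.66; balance after payment €22,658.04.
Month 3: interest €302.11; balance after payment €22,160.15.
Month 4: interest €295.47; balance after payment €21,655.62.

€21,655.62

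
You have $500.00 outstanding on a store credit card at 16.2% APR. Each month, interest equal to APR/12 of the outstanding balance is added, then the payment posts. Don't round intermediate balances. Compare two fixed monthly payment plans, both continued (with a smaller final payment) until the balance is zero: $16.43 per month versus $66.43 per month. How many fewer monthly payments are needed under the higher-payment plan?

32 fewer payments

Monthly rate r = 16.2%/12 = 1.35% = 0.0135.
At $16.43/mo: n = ⌈−ln(1 − rB₀/P)/ln(1+r)⌉ = 40 payments (last $7.46); total interest = total paid − $500.00 = $148.23.
At $66.43/mo: 8 payments (last $65.81); total interest $30.82.
Payments saved = 40 − 8 = 32.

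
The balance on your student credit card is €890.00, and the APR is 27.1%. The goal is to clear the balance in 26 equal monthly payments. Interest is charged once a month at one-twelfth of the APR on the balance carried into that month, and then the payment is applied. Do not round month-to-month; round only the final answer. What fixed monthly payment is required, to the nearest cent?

€45.63

Monthly rate r = 27.1%/12 = 2.25833% = 0.0225833.
Level-payment amortization: P = B₀·r / (1 − (1+r)^(−n)) = 890.00·0.0225833 / (1 − 1.02258^(−26)).
Denominator 1 − (1+r)^(−26) = 0.440456908.
P = 20.0992 / 0.440456908 ≈ 45.63.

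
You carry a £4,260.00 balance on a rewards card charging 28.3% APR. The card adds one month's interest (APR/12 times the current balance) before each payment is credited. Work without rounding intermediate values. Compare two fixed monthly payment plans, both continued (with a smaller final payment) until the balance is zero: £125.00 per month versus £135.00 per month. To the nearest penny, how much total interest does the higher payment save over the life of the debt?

£835.54

Monthly rate r = 28.3%/12 = 2.35833% = 0.0235833.
At £125.00/mo: n = ⌈−ln(1 − rB₀/P)/ln(1+r)⌉ = 70 payments (last £106.66); total interest = total paid − £4,260.00 = £4,471.66.
At £135.00/mo: 59 payments (last £66.12); total interest £3,636.12.
Interest saved = £4,471.66 − £3,636.12 = £835.54.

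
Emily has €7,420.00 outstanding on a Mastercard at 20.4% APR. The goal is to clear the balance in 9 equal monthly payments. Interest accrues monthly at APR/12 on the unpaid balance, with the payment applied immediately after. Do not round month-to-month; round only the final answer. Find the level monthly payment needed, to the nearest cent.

Monthly rate r = 20.4%/12 = 1.7% = 0.017.
Level-payment amortization: P = B₀·r / (1 − (1+r)^(−n)) = 7420.00·0.017 / (1 − 1.017^(−9)).
Denominator 1 − (1+r)^(−9) = 0.14076606.
P = 126.14 / 0.14076606 ≈ 896.10.

€896.10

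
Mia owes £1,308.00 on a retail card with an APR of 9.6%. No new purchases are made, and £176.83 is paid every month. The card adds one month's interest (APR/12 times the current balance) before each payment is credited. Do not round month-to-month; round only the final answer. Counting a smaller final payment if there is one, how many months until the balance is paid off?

8 months

Monthly rate r = 9.6%/12 = 0.8% = 0.008.
Recurrence: B ← B·(1+r) − £176.83.
Month 1: interest £10.46; balance after payment £1,141.63.
Month 2: interest £9.13; balance after payment £973.94.
Closed form: n = −ln(1 − rB₀/P)/ln(1+r) = −ln(0.94082)/ln(1.008) ≈ 7.655, so the balance reaches zero during payment 8.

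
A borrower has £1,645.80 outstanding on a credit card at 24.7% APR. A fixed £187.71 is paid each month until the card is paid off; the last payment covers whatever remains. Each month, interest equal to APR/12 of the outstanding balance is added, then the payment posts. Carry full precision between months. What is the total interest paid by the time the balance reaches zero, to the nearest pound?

£188

Monthly rate r = 24.7%/12 = 2.05833% = 0.0205833.
Payoff takes n = ⌈−ln(1 − rB₀/P)/ln(1+r)⌉ = ⌈9.768⌉ = 10 payments; the last is £144.57.
Total paid = 9·£187.71 + £144.57 = £1,833.96.
Total interest = total paid − principal = £1,833.96 − £1,645.80 = £188.16.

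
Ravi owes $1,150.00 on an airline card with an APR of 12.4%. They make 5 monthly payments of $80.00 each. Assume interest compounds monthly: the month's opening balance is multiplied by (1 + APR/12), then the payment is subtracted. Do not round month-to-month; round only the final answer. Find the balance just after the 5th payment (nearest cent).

Monthly rate r = 12.4%/12 = 1.03333% = 0.0103333.
Each month: B ← B·(1+r) − $80.00.
Month 1: interest $11.88; balance after payment $1,081.88.
Month 2: interest $11.18; balance after payment $1,013.06.
Month 3: interest $10.47; balance after payment $943.53.
Month 4: interest $9.75; balance after payment $873.28.
Month 5: interest $9.02; balance after payment $802.30.

$802.30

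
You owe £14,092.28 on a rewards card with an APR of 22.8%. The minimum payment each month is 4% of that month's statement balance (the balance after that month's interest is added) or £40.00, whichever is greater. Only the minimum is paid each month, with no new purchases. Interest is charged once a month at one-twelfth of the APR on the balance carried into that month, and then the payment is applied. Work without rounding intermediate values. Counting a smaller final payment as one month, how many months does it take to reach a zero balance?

155 months

Monthly rate r = 22.8%/12 = 1.9% = 0.019.
While 4% of the post-interest balance exceeds £40.00, each month B ← (B·(1+r))·(1 − 0.04), i.e. B shrinks by the factor (1+r)·0.96 = 0.97824.
This holds for months 1–122. Entering month 123 the balance is £962.33; 4% of the post-interest balance is now below £40.00, so the flat £40.00 minimum applies from here.
From month 123 a fixed £40.00 at rate r clears £962.33 in 33 more payments. Total: 122 + 33 = 155 months.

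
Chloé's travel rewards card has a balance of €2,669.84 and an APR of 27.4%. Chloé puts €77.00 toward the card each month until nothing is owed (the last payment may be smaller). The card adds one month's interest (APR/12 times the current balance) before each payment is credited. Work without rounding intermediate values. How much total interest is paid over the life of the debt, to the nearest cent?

Monthly rate r = 27.4%/12 = 2.28333% = 0.0228333.
Payoff takes n = ⌈−ln(1 − rB₀/P)/ln(1+r)⌉ = ⌈69.488⌉ = 70 payments; the last is €37.81.
Total paid = 69·€77.00 + €37.81 = €5,350.81.
Total interest = total paid − principal = €5,350.81 − €2,669.84 = €2,680.97.

€2,680.97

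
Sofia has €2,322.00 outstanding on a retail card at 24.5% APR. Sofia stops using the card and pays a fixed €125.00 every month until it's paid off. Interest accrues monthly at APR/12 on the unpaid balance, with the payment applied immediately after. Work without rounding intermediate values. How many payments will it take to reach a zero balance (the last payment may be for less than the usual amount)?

24 payments

Monthly rate r = 24.5%/12 = 2.04167% = 0.0204167.
Recurrence: B ← B·(1+r) − €125.00.
Month 1: interest €47.41; balance after payment €2,244.41.
Month 2: interest €45.82; balance after payment €2,165.23.
Closed form: n = −ln(1 − rB₀/P)/ln(1+r) = −ln(0.62074)/ln(1.02042) ≈ 23.593, so the balance reaches zero during payment 24.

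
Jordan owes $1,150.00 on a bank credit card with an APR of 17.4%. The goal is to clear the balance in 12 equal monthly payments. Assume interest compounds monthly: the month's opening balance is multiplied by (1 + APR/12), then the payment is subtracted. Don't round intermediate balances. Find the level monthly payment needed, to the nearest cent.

Monthly rate r = 17.4%/12 = 1.45% = 0.0145.
Level-payment amortization: P = B₀·r / (1 − (1+r)^(−n)) = 1150.00·0.0145 / (1 − 1.0145^(−12)).
Denominator 1 − (1+r)^(−12) = 0.158652548.
P = 16.675 / 0.158652548 ≈ 105.10.

$105.10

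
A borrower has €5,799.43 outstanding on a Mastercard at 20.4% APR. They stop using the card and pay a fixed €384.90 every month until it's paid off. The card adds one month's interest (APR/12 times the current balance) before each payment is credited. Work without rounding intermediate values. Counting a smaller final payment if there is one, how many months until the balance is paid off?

18 payments

Monthly rate r = 20.4%/12 = 1.7% = 0.017.
Recurrence: B ← B·(1+r) − €384.90.
Month 1: interest €98.59; balance after payment €5,513.12.
Month 2: interest €93.72; balance after payment €5,221.94.
Closed form: n = −ln(1 − rB₀/P)/ln(1+r) = −ln(0.74385)/ln(1.017) ≈ 17.554, so the balance reaches zero during payment 18.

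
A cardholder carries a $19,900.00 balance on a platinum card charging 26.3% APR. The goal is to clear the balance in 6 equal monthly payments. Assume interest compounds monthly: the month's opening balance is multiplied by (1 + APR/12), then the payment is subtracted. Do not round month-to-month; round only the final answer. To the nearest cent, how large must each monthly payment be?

Monthly rate r = 26.3%/12 = 2.19167% = 0.0219167.
Level-payment amortization: P = B₀·r / (1 − (1+r)^(−n)) = 19900.00·0.0219167 / (1 − 1.02192^(−6)).
Denominator 1 − (1+r)^(−6) = 0.121974545.
P = 436.142 / 0.121974545 ≈ 3575.68.

$3,575.68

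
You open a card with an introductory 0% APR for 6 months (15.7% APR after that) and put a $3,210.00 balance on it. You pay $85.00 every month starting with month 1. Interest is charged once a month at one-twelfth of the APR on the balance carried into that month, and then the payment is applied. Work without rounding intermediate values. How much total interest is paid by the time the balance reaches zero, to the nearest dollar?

Promo months 1–6 at r₀ = 0%/12 = 0; months 7+ at r₁ = 15.7%/12 = 0.0130833.
After month 6 (no interest yet): B = $3,210.00 − 6·$85.00 = $2,700.00.
Then at r₁ with $85.00/mo: n₂ = −ln(1 − r₁·B/P)/ln(1+r₁) ≈ 41.32 → 42 more payments.
Total paid = 47·$85.00 + $27.66 = $4,022.66; interest = $4,022.66 − $3,210.00 = $812.66.

$813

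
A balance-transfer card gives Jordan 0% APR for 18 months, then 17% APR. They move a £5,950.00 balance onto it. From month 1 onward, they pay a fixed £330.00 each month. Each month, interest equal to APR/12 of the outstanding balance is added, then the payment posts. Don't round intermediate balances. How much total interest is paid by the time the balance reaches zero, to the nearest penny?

Promo months 1–18 at r₀ = 0%/12 = 0; months 19+ at r₁ = 17%/12 = 0.0141667.
After month 18 (no interest yet): B = £5,950.00 − 18·£330.00 = £10.00.
Then at r₁ with £330.00/mo: n₂ = −ln(1 − r₁·B/P)/ln(1+r₁) ≈ 0.03 → 1 more payments.
Total paid = 18·£330.00 + £10.14 = £5,950.14; interest = £5,950.14 − £5,950.00 = £0.14.

£0.14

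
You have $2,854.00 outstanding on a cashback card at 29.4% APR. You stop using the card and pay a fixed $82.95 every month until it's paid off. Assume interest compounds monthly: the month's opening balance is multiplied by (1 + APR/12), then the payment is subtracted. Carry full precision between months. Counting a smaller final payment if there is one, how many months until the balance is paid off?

Monthly rate r = 29.4%/12 = 2.45% = 0.0245.
Recurrence: B ← B·(1+r) − $82.95.
Month 1: interest $69.92; balance after payment $2,840.97.
Month 2: interest $69.60; balance after payment $2,827.63.
Closed form: n = −ln(1 − rB₀/P)/ln(1+r) = −ln(0.15705)/ln(1.0245) ≈ 76.482, so the balance reaches zero during payment 77.

77 months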